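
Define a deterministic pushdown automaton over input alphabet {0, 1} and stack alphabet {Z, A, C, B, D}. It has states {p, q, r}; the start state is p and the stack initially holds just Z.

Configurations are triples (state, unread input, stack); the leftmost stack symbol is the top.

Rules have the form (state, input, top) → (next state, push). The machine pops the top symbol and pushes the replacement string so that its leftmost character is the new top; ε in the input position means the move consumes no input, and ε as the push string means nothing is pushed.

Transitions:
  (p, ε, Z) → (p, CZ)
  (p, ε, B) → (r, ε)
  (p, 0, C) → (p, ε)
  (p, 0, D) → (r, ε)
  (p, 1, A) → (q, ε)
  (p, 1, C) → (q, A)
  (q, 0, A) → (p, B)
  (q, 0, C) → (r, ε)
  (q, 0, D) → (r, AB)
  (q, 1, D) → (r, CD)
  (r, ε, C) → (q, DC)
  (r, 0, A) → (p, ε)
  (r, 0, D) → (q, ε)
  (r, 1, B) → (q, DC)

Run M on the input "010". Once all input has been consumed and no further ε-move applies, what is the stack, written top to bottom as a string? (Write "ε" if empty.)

(p, 010, Z) ⊢ (p, 010, CZ) ⊢ (p, 10, Z) ⊢ (p, 10, CZ) ⊢ (q, 0, AZ) ⊢ (p, ε, BZ) ⊢ (r, ε, Z)
All input consumed in state r with stack Z.

Z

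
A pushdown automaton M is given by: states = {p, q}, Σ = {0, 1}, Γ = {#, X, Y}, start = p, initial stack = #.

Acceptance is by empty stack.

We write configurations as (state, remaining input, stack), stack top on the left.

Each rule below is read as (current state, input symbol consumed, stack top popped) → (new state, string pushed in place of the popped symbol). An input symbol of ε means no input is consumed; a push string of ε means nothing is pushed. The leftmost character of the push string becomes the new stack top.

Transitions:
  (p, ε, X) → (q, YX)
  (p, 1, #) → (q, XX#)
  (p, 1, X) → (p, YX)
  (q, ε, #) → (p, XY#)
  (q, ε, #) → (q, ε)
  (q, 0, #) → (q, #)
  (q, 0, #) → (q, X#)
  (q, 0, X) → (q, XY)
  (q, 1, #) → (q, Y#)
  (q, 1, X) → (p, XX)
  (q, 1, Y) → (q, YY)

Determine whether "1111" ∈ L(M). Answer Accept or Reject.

Reject

No computation consumes all input and empties the stack.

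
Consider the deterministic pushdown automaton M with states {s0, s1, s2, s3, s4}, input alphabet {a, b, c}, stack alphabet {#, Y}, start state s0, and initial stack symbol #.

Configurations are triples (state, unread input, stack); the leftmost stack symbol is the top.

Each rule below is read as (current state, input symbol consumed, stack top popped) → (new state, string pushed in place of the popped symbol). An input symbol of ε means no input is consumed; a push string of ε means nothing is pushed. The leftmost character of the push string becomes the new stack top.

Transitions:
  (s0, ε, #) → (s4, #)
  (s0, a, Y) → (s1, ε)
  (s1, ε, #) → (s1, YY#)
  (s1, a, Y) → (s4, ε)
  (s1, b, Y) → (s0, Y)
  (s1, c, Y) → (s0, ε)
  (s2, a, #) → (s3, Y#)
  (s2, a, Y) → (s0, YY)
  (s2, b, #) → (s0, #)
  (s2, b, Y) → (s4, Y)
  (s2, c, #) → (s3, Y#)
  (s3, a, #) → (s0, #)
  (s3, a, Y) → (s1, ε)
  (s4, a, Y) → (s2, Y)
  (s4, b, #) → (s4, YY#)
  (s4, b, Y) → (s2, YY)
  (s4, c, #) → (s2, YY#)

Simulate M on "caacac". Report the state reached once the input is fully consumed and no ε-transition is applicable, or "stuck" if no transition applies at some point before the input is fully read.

s0

(s0, caacac, #)
  ε-move, top #: go to s4, push # → (s4, caacac, #)
  read c, top #: go to s2, push YY# → (s2, aacac, YY#)
  read a, top Y: go to s0, push YY → (s0, acac, YYY#)
  read a, top Y: go to s1, push ε → (s1, cac, YY#)
  read c, top Y: go to s0, push ε → (s0, ac, Y#)
  read a, top Y: go to s1, push ε → (s1, c, #)
  ε-move, top #: go to s1, push YY# → (s1, c, YY#)
  read c, top Y: go to s0, push ε → (s0, ε, Y#)
All input consumed; M is in state s0.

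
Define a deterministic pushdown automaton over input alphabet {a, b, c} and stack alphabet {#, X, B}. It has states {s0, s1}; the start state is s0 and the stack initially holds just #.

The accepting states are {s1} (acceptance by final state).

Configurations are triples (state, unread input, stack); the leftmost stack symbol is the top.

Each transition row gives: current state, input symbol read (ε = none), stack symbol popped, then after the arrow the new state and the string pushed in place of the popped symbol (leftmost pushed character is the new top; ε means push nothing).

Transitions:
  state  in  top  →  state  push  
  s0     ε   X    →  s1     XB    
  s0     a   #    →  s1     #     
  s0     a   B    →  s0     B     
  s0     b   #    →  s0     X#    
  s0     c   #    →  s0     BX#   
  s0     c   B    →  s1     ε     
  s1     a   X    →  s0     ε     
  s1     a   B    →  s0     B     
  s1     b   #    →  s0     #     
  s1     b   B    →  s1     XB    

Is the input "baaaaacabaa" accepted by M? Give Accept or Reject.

(s0, baaaaacabaa, #)
  read b, top #: go to s0, push X# → (s0, aaaaacabaa, X#)
  ε-move, top X: go to s1, push XB → (s1, aaaaacabaa, XB#)
  read a, top X: go to s0, push ε → (s0, aaaacabaa, B#)
  read a, top B: go to s0, push B → (s0, aaacabaa, B#)
  read a, top B: go to s0, push B → (s0, aacabaa, B#)
  read a, top B: go to s0, push B → (s0, acabaa, B#)
  read a, top B: go to s0, push B → (s0, cabaa, B#)
  read c, top B: go to s1, push ε → (s1, abaa, #)
No transition applies at (s1, abaa, #); input not fully consumed.

Reject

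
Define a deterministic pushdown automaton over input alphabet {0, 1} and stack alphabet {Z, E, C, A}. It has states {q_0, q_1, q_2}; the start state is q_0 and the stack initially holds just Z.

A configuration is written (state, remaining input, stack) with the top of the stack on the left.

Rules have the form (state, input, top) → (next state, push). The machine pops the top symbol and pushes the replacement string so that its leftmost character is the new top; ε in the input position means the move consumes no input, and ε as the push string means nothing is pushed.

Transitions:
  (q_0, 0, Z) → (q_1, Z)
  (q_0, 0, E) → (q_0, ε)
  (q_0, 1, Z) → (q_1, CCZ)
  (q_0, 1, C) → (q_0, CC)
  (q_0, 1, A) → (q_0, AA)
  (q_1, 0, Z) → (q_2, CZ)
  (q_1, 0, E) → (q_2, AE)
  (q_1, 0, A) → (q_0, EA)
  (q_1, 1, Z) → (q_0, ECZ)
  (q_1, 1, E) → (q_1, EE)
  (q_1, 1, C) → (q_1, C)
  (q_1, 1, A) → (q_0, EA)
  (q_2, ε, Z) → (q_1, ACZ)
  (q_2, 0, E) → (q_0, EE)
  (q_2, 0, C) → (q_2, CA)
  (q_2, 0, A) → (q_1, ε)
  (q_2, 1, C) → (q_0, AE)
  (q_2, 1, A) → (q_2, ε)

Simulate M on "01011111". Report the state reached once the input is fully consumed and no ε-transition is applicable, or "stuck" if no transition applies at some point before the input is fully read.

q_0

(q_0, 01011111, Z) ⊢ (q_1, 1011111, Z) ⊢ (q_0, 011111, ECZ) ⊢ (q_0, 11111, CZ) ⊢ (q_0, 1111, CCZ) ⊢ (q_0, 111, CCCZ) ⊢ (q_0, 11, CCCCZ) ⊢ (q_0, 1, CCCCCZ) ⊢ (q_0, ε, CCCCCCZ)
All input consumed; M is in state q_0.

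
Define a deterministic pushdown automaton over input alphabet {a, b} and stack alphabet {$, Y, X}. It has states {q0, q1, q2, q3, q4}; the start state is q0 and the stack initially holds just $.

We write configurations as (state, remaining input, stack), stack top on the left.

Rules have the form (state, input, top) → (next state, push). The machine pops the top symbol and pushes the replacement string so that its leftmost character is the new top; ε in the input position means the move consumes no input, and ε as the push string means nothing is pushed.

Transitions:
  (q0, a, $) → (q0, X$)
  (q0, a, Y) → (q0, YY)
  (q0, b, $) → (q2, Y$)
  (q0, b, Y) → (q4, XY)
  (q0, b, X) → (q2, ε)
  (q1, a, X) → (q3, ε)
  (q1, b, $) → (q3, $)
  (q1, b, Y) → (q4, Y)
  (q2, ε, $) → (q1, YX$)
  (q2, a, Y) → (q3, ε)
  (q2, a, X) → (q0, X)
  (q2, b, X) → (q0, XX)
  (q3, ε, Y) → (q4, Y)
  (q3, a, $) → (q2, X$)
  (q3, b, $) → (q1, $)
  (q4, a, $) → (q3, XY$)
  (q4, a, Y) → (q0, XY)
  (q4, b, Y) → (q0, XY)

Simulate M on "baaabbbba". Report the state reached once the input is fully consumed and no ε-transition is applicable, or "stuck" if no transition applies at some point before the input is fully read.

q3

(q0, baaabbbba, $) ⊢ (q2, aaabbbba, Y$) ⊢ (q3, aabbbba, $) ⊢ (q2, abbbba, X$) ⊢ (q0, bbbba, X$) ⊢ (q2, bbba, $) ⊢ (q1, bbba, YX$) ⊢ (q4, bba, YX$) ⊢ (q0, ba, XYX$) ⊢ (q2, a, YX$) ⊢ (q3, ε, X$)
All input consumed; M is in state q3.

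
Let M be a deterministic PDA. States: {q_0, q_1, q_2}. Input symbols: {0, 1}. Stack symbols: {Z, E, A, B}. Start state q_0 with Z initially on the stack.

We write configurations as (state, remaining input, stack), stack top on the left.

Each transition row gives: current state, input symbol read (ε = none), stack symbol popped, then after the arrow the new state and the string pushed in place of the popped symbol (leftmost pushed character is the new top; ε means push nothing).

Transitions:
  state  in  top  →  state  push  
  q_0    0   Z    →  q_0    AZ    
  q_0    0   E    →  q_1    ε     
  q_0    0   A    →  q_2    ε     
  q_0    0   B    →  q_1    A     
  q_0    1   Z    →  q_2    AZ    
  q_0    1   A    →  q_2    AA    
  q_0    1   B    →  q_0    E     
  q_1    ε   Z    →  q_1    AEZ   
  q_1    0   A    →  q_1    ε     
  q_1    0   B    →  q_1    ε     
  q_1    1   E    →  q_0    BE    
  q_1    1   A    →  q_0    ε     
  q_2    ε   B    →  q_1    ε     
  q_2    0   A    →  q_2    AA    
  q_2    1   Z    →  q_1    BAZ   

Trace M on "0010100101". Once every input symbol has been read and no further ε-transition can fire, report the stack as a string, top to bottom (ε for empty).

Z

(q_0, 0010100101, Z)
  read 0, top Z: go to q_0, push AZ → (q_0, 010100101, AZ)
  read 0, top A: go to q_2, push ε → (q_2, 10100101, Z)
  read 1, top Z: go to q_1, push BAZ → (q_1, 0100101, BAZ)
  read 0, top B: go to q_1, push ε → (q_1, 100101, AZ)
  read 1, top A: go to q_0, push ε → (q_0, 00101, Z)
  read 0, top Z: go to q_0, push AZ → (q_0, 0101, AZ)
  read 0, top A: go to q_2, push ε → (q_2, 101, Z)
  read 1, top Z: go to q_1, push BAZ → (q_1, 01, BAZ)
  read 0, top B: go to q_1, push ε → (q_1, 1, AZ)
  read 1, top A: go to q_0, push ε → (q_0, ε, Z)
All input consumed in state q_0 with stack Z.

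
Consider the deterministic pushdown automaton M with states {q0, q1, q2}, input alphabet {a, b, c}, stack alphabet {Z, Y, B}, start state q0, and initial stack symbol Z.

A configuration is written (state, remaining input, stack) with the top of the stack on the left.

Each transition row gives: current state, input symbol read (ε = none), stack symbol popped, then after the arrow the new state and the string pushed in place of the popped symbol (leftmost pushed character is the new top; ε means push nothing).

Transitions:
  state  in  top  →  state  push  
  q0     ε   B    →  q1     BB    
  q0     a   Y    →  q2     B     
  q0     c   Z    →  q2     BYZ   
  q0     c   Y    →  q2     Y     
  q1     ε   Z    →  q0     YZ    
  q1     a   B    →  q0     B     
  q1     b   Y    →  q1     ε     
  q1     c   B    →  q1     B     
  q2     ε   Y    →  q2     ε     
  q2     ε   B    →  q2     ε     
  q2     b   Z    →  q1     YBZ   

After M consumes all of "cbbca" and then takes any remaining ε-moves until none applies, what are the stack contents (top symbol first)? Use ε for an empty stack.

BBZ

(q0, cbbca, Z) ⊢ (q2, bbca, BYZ) ⊢ (q2, bbca, YZ) ⊢ (q2, bbca, Z) ⊢ (q1, bca, YBZ) ⊢ (q1, ca, BZ) ⊢ (q1, a, BZ) ⊢ (q0, ε, BZ) ⊢ (q1, ε, BBZ)
All input consumed in state q1 with stack BBZ.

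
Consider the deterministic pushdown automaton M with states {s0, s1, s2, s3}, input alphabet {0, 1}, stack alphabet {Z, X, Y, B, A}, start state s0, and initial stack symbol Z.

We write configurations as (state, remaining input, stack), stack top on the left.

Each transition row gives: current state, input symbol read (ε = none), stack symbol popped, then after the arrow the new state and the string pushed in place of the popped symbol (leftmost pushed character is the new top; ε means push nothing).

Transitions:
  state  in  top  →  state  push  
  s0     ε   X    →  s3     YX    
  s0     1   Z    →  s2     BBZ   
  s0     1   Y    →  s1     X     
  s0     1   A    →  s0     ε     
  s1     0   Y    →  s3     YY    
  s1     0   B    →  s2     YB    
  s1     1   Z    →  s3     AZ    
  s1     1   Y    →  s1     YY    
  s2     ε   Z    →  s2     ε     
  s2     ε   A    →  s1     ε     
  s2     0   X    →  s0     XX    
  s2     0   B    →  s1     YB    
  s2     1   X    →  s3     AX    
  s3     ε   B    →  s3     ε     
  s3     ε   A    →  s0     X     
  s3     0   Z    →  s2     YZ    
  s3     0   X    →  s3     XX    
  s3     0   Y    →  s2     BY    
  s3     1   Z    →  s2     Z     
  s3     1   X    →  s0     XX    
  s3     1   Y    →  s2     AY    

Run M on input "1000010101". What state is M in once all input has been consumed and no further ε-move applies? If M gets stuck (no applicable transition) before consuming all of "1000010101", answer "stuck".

(s0, 1000010101, Z) ⊢ (s2, 000010101, BBZ) ⊢ (s1, 00010101, YBBZ) ⊢ (s3, 0010101, YYBBZ) ⊢ (s2, 010101, BYYBBZ) ⊢ (s1, 10101, YBYYBBZ) ⊢ (s1, 0101, YYBYYBBZ) ⊢ (s3, 101, YYYBYYBBZ) ⊢ (s2, 01, AYYYBYYBBZ) ⊢ (s1, 01, YYYBYYBBZ) ⊢ (s3, 1, YYYYBYYBBZ) ⊢ (s2, ε, AYYYYBYYBBZ) ⊢ (s1, ε, YYYYBYYBBZ)
All input consumed; M is in state s1.

s1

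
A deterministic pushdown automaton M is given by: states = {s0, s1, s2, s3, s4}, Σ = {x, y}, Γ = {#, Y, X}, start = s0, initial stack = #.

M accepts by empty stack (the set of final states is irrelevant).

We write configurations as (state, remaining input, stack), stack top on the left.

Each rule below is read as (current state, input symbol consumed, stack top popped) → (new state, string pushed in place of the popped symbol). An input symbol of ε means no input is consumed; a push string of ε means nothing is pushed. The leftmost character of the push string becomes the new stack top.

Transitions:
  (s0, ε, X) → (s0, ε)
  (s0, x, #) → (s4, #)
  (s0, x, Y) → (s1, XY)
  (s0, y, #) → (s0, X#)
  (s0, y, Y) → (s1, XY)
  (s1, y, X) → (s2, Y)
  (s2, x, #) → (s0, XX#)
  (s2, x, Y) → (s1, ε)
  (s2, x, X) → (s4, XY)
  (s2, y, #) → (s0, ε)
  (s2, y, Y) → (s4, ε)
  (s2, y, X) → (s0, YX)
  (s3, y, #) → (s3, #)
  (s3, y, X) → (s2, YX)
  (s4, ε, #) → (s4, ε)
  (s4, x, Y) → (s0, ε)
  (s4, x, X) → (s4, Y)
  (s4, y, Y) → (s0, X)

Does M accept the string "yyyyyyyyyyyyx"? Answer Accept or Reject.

(s0, yyyyyyyyyyyyx, #)
  read y, top #: go to s0, push X# → (s0, yyyyyyyyyyyx, X#)
  ε-move, top X: go to s0, push ε → (s0, yyyyyyyyyyyx, #)
  read y, top #: go to s0, push X# → (s0, yyyyyyyyyyx, X#)
  ε-move, top X: go to s0, push ε → (s0, yyyyyyyyyyx, #)
  read y, top #: go to s0, push X# → (s0, yyyyyyyyyx, X#)
  ε-move, top X: go to s0, push ε → (s0, yyyyyyyyyx, #)
  read y, top #: go to s0, push X# → (s0, yyyyyyyyx, X#)
  ε-move, top X: go to s0, push ε → (s0, yyyyyyyyx, #)
  read y, top #: go to s0, push X# → (s0, yyyyyyyx, X#)
  ε-move, top X: go to s0, push ε → (s0, yyyyyyyx, #)
  read y, top #: go to s0, push X# → (s0, yyyyyyx, X#)
  ε-move, top X: go to s0, push ε → (s0, yyyyyyx, #)
  read y, top #: go to s0, push X# → (s0, yyyyyx, X#)
  ε-move, top X: go to s0, push ε → (s0, yyyyyx, #)
  read y, top #: go to s0, push X# → (s0, yyyyx, X#)
  ε-move, top X: go to s0, push ε → (s0, yyyyx, #)
  read y, top #: go to s0, push X# → (s0, yyyx, X#)
  ε-move, top X: go to s0, push ε → (s0, yyyx, #)
  read y, top #: go to s0, push X# → (s0, yyx, X#)
  ε-move, top X: go to s0, push ε → (s0, yyx, #)
  read y, top #: go to s0, push X# → (s0, yx, X#)
  ε-move, top X: go to s0, push ε → (s0, yx, #)
  read y, top #: go to s0, push X# → (s0, x, X#)
  ε-move, top X: go to s0, push ε → (s0, x, #)
  read x, top #: go to s4, push # → (s4, ε, #)
  ε-move, top #: go to s4, push ε → (s4, ε, ε)
All input consumed and the stack is empty.

Accept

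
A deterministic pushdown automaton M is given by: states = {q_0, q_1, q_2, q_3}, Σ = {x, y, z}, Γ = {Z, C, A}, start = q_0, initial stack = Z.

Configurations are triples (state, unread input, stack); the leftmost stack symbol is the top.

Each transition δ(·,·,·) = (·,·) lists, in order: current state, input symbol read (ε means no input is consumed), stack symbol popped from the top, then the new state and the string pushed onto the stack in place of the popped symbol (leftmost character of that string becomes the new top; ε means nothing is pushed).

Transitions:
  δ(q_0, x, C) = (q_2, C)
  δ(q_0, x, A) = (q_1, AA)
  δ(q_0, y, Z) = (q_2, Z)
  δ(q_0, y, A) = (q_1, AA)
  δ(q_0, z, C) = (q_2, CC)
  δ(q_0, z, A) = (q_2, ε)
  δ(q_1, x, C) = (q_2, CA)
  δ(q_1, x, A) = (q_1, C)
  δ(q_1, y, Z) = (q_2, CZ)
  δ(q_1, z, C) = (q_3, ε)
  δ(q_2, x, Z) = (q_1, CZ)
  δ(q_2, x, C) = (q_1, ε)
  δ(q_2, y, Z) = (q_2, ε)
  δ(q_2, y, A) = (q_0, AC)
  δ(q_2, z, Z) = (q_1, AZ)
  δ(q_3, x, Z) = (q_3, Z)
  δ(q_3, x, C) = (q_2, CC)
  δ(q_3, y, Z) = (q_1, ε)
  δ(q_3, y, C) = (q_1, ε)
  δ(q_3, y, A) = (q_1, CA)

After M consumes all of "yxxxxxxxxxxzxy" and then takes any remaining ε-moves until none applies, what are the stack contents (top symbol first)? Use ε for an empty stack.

(q_0, yxxxxxxxxxxzxy, Z) ⊢ (q_2, xxxxxxxxxxzxy, Z) ⊢ (q_1, xxxxxxxxxzxy, CZ) ⊢ (q_2, xxxxxxxxzxy, CAZ) ⊢ (q_1, xxxxxxxzxy, AZ) ⊢ (q_1, xxxxxxzxy, CZ) ⊢ (q_2, xxxxxzxy, CAZ) ⊢ (q_1, xxxxzxy, AZ) ⊢ (q_1, xxxzxy, CZ) ⊢ (q_2, xxzxy, CAZ) ⊢ (q_1, xzxy, AZ) ⊢ (q_1, zxy, CZ) ⊢ (q_3, xy, Z) ⊢ (q_3, y, Z) ⊢ (q_1, ε, ε)
All input consumed in state q_1 with stack ε.

ε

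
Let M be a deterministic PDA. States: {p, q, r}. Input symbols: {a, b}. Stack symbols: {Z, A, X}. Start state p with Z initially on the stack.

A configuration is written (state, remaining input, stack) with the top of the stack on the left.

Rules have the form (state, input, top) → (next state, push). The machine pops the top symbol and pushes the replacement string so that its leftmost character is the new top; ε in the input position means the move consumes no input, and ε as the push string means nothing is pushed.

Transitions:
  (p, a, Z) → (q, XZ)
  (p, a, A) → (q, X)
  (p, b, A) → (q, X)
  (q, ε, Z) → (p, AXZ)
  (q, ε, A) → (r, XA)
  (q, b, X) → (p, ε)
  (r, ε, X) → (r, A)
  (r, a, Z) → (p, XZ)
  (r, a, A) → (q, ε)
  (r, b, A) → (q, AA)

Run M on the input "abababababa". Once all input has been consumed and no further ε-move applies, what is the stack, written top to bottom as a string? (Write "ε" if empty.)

(p, abababababa, Z) ⊢ (q, bababababa, XZ) ⊢ (p, ababababa, Z) ⊢ (q, babababa, XZ) ⊢ (p, abababa, Z) ⊢ (q, bababa, XZ) ⊢ (p, ababa, Z) ⊢ (q, baba, XZ) ⊢ (p, aba, Z) ⊢ (q, ba, XZ) ⊢ (p, a, Z) ⊢ (q, ε, XZ)
All input consumed in state q with stack XZ.

XZ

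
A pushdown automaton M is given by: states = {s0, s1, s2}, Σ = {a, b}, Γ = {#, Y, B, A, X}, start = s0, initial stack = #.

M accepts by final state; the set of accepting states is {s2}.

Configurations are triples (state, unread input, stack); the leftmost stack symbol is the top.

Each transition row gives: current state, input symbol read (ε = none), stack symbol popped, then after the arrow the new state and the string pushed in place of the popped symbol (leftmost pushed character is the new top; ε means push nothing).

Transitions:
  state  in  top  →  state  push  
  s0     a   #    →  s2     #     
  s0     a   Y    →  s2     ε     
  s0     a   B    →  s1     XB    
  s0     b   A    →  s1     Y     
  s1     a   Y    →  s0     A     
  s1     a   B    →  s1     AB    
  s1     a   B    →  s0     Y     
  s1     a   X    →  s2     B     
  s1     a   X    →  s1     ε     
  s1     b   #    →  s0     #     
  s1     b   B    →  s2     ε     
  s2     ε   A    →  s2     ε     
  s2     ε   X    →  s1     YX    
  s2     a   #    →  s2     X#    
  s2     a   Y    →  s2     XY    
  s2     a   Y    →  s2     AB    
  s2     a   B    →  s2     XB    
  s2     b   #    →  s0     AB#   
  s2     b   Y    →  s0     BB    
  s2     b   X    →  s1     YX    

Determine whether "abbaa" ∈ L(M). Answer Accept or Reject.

No computation consumes all input and reaches a final state.

Reject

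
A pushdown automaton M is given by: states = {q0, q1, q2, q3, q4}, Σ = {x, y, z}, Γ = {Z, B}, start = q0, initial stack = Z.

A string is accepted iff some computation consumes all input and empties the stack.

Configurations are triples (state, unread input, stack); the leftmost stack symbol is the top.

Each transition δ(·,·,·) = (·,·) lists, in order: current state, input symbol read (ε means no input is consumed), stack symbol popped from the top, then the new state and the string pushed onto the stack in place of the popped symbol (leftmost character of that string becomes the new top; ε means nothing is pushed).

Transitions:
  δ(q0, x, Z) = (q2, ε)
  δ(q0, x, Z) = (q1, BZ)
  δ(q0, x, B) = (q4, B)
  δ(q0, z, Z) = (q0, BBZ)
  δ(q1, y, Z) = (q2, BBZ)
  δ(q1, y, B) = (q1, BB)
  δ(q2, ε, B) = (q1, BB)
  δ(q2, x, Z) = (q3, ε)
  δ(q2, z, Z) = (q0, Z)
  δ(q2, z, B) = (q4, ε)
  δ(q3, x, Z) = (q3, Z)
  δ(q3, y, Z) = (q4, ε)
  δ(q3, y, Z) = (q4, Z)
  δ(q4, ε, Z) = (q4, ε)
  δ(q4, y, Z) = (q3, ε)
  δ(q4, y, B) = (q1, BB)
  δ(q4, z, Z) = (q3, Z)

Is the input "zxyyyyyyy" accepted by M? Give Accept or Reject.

Reject

No computation consumes all input and empties the stack.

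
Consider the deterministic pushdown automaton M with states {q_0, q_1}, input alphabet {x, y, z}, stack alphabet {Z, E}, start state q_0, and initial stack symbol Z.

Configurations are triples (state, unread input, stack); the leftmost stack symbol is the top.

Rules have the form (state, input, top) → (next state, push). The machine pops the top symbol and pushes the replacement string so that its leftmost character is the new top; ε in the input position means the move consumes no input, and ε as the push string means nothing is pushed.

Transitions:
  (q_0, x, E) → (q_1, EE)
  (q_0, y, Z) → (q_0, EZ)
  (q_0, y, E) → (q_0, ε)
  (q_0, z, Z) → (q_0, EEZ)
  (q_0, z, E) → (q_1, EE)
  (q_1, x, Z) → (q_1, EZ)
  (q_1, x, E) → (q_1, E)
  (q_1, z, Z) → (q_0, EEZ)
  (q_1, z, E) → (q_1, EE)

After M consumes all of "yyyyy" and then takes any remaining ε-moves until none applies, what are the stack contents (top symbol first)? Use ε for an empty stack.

(q_0, yyyyy, Z)
  read y, top Z: go to q_0, push EZ → (q_0, yyyy, EZ)
  read y, top E: go to q_0, push ε → (q_0, yyy, Z)
  read y, top Z: go to q_0, push EZ → (q_0, yy, EZ)
  read y, top E: go to q_0, push ε → (q_0, y, Z)
  read y, top Z: go to q_0, push EZ → (q_0, ε, EZ)
All input consumed in state q_0 with stack EZ.

EZ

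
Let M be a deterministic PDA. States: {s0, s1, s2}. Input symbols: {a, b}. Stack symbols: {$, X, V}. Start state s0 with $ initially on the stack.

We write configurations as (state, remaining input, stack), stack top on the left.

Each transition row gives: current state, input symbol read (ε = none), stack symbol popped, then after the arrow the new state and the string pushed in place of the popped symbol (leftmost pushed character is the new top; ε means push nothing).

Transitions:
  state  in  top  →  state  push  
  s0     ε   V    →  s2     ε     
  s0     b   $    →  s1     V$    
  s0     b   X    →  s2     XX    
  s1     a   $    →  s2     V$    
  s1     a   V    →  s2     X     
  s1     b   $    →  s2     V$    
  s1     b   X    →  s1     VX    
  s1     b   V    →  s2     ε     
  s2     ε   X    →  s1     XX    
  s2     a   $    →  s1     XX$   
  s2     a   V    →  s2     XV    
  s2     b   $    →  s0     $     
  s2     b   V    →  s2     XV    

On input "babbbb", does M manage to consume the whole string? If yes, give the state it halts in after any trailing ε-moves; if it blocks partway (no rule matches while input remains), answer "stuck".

s1

(s0, babbbb, $)
  read b, top $: go to s1, push V$ → (s1, abbbb, V$)
  read a, top V: go to s2, push X → (s2, bbbb, X$)
  ε-move, top X: go to s1, push XX → (s1, bbbb, XX$)
  read b, top X: go to s1, push VX → (s1, bbb, VXX$)
  read b, top V: go to s2, push ε → (s2, bb, XX$)
  ε-move, top X: go to s1, push XX → (s1, bb, XXX$)
  read b, top X: go to s1, push VX → (s1, b, VXXX$)
  read b, top V: go to s2, push ε → (s2, ε, XXX$)
  ε-move, top X: go to s1, push XX → (s1, ε, XXXX$)
All input consumed; M is in state s1.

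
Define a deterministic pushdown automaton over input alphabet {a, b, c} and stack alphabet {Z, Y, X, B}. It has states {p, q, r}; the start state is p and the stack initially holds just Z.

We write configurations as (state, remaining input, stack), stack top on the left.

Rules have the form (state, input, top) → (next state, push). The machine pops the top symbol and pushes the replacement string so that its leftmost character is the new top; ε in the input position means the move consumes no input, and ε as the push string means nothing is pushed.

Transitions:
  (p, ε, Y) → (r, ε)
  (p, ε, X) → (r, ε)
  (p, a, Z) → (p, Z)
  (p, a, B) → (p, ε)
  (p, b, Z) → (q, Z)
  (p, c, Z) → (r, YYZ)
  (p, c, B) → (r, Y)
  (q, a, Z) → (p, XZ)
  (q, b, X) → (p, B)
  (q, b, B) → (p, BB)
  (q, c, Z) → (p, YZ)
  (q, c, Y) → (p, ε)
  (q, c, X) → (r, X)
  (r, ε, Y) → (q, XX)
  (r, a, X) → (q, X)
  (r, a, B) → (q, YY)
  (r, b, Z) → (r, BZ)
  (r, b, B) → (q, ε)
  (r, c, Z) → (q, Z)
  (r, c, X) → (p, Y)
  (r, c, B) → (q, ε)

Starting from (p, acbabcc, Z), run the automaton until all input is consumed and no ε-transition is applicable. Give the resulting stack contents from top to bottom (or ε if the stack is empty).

(p, acbabcc, Z) ⊢ (p, cbabcc, Z) ⊢ (r, babcc, YYZ) ⊢ (q, babcc, XXYZ) ⊢ (p, abcc, BXYZ) ⊢ (p, bcc, XYZ) ⊢ (r, bcc, YZ) ⊢ (q, bcc, XXZ) ⊢ (p, cc, BXZ) ⊢ (r, c, YXZ) ⊢ (q, c, XXXZ) ⊢ (r, ε, XXXZ)
All input consumed in state r with stack XXXZ.

XXXZ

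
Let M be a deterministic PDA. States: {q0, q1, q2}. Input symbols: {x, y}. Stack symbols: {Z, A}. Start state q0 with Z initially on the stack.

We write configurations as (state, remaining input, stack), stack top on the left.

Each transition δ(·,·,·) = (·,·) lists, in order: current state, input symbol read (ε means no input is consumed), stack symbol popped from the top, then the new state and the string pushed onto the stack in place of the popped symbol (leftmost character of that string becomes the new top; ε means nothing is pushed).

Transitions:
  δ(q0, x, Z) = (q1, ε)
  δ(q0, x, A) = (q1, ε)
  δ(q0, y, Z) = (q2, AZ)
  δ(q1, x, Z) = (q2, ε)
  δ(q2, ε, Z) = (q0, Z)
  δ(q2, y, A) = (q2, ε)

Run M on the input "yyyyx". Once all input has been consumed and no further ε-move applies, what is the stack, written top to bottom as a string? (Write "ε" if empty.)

(q0, yyyyx, Z)
  read y, top Z: go to q2, push AZ → (q2, yyyx, AZ)
  read y, top A: go to q2, push ε → (q2, yyx, Z)
  ε-move, top Z: go to q0, push Z → (q0, yyx, Z)
  read y, top Z: go to q2, push AZ → (q2, yx, AZ)
  read y, top A: go to q2, push ε → (q2, x, Z)
  ε-move, top Z: go to q0, push Z → (q0, x, Z)
  read x, top Z: go to q1, push ε → (q1, ε, ε)
All input consumed in state q1 with stack ε.

ε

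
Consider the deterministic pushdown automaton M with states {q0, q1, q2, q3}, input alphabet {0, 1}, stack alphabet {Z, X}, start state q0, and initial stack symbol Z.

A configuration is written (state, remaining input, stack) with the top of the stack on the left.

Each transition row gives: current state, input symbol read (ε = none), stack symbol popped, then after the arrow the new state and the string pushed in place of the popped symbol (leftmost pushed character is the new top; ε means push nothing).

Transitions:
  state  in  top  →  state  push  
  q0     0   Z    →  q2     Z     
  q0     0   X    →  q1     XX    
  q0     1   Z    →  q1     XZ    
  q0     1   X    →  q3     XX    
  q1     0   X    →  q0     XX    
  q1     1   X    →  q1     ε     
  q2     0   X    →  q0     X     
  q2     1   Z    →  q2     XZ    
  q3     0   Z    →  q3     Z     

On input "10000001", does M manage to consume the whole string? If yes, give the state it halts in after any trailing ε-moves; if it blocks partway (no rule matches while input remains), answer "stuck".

(q0, 10000001, Z) ⊢ (q1, 0000001, XZ) ⊢ (q0, 000001, XXZ) ⊢ (q1, 00001, XXXZ) ⊢ (q0, 0001, XXXXZ) ⊢ (q1, 001, XXXXXZ) ⊢ (q0, 01, XXXXXXZ) ⊢ (q1, 1, XXXXXXXZ) ⊢ (q1, ε, XXXXXXZ)
All input consumed; M is in state q1.

q1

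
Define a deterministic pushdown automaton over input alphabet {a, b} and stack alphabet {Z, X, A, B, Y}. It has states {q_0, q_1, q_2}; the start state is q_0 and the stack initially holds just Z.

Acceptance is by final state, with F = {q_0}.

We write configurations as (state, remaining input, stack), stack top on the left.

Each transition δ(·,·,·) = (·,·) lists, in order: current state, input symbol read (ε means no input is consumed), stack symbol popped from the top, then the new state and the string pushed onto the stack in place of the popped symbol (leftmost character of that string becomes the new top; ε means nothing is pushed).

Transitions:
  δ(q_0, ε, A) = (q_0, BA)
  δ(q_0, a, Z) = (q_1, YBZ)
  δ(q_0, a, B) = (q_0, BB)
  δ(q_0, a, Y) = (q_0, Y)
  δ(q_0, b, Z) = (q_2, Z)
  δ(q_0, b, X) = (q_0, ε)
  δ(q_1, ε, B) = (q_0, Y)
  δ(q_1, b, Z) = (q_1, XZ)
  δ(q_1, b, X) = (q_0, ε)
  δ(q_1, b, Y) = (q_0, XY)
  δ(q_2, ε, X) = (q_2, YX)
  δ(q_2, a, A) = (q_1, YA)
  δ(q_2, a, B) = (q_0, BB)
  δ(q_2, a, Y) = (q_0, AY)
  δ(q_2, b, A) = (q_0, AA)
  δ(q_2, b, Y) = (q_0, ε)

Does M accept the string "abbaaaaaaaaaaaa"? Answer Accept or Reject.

Accept

(q_0, abbaaaaaaaaaaaa, Z) ⊢ (q_1, bbaaaaaaaaaaaa, YBZ) ⊢ (q_0, baaaaaaaaaaaa, XYBZ) ⊢ (q_0, aaaaaaaaaaaa, YBZ) ⊢ (q_0, aaaaaaaaaaa, YBZ) ⊢ (q_0, aaaaaaaaaa, YBZ) ⊢ (q_0, aaaaaaaaa, YBZ) ⊢ (q_0, aaaaaaaa, YBZ) ⊢ (q_0, aaaaaaa, YBZ) ⊢ (q_0, aaaaaa, YBZ) ⊢ (q_0, aaaaa, YBZ) ⊢ (q_0, aaaa, YBZ) ⊢ (q_0, aaa, YBZ) ⊢ (q_0, aa, YBZ) ⊢ (q_0, a, YBZ) ⊢ (q_0, ε, YBZ)
All input consumed; state q_0 ∈ F.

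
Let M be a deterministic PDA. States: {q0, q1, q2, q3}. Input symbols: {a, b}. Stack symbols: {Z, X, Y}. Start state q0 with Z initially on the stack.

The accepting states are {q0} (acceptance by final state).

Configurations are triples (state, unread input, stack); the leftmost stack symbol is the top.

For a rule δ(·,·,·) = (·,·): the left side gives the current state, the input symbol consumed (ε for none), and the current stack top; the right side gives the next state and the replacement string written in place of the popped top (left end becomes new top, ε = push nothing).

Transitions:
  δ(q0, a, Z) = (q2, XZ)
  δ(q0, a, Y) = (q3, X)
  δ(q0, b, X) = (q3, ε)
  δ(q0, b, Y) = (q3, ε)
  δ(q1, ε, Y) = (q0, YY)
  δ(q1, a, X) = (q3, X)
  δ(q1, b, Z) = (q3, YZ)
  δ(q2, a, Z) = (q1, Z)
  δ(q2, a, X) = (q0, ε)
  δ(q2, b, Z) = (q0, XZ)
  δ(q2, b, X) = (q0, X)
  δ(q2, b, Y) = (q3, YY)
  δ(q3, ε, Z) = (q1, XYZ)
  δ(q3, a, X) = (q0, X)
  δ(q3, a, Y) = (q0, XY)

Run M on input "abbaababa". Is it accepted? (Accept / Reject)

(q0, abbaababa, Z)
  read a, top Z: go to q2, push XZ → (q2, bbaababa, XZ)
  read b, top X: go to q0, push X → (q0, baababa, XZ)
  read b, top X: go to q3, push ε → (q3, aababa, Z)
  ε-move, top Z: go to q1, push XYZ → (q1, aababa, XYZ)
  read a, top X: go to q3, push X → (q3, ababa, XYZ)
  read a, top X: go to q0, push X → (q0, baba, XYZ)
  read b, top X: go to q3, push ε → (q3, aba, YZ)
  read a, top Y: go to q0, push XY → (q0, ba, XYZ)
  read b, top X: go to q3, push ε → (q3, a, YZ)
  read a, top Y: go to q0, push XY → (q0, ε, XYZ)
All input consumed; state q0 ∈ F.

Accept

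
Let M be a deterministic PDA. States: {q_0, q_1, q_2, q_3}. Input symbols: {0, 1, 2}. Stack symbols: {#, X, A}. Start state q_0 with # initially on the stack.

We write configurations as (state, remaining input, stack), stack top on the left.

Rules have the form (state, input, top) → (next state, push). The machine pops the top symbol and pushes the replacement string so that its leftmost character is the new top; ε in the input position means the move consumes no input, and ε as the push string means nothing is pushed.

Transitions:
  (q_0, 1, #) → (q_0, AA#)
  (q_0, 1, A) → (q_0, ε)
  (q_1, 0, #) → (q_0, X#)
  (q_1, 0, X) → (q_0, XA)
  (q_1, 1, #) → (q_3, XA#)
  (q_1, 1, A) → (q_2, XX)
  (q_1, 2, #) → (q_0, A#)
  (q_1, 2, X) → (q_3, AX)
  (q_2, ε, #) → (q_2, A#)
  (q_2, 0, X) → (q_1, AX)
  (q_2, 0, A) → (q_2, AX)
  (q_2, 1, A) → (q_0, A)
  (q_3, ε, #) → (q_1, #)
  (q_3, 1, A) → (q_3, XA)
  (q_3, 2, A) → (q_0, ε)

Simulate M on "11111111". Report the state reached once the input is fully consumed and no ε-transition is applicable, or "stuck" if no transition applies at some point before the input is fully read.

q_0

(q_0, 11111111, #)
  read 1, top #: go to q_0, push AA# → (q_0, 1111111, AA#)
  read 1, top A: go to q_0, push ε → (q_0, 111111, A#)
  read 1, top A: go to q_0, push ε → (q_0, 11111, #)
  read 1, top #: go to q_0, push AA# → (q_0, 1111, AA#)
  read 1, top A: go to q_0, push ε → (q_0, 111, A#)
  read 1, top A: go to q_0, push ε → (q_0, 11, #)
  read 1, top #: go to q_0, push AA# → (q_0, 1, AA#)
  read 1, top A: go to q_0, push ε → (q_0, ε, A#)
All input consumed; M is in state q_0.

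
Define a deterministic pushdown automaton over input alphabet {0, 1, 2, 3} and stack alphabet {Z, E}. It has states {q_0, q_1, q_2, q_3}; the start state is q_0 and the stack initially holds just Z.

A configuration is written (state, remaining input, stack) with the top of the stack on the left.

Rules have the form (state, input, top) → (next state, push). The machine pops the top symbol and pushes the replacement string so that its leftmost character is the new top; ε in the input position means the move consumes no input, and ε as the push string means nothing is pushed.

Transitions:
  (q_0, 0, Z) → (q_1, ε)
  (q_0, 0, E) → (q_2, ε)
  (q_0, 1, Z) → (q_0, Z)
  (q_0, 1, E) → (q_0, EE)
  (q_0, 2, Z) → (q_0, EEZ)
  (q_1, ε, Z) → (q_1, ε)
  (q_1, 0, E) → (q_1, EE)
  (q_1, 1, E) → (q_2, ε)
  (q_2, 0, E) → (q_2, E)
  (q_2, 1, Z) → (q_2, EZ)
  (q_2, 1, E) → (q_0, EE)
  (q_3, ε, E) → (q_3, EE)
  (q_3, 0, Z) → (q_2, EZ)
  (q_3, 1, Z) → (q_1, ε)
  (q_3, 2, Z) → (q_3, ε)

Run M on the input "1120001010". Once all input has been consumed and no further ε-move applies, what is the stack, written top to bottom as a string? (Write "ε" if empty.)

(q_0, 1120001010, Z) ⊢ (q_0, 120001010, Z) ⊢ (q_0, 20001010, Z) ⊢ (q_0, 0001010, EEZ) ⊢ (q_2, 001010, EZ) ⊢ (q_2, 01010, EZ) ⊢ (q_2, 1010, EZ) ⊢ (q_0, 010, EEZ) ⊢ (q_2, 10, EZ) ⊢ (q_0, 0, EEZ) ⊢ (q_2, ε, EZ)
All input consumed in state q_2 with stack EZ.

EZ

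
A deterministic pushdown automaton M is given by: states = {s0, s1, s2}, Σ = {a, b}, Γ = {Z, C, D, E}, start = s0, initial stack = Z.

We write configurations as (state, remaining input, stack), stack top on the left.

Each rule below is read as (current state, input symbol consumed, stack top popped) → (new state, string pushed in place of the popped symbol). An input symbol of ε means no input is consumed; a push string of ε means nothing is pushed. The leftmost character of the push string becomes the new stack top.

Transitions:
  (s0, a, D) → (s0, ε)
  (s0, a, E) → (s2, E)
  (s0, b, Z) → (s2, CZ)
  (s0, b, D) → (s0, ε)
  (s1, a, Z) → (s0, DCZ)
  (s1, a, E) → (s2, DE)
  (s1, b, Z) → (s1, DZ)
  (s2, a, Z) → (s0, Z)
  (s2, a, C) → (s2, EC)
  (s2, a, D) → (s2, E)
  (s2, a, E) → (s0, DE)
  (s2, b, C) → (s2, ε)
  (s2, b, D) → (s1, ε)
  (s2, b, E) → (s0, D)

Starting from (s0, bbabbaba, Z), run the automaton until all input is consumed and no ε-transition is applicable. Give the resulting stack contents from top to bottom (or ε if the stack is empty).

ECZ

(s0, bbabbaba, Z) ⊢ (s2, babbaba, CZ) ⊢ (s2, abbaba, Z) ⊢ (s0, bbaba, Z) ⊢ (s2, baba, CZ) ⊢ (s2, aba, Z) ⊢ (s0, ba, Z) ⊢ (s2, a, CZ) ⊢ (s2, ε, ECZ)
All input consumed in state s2 with stack ECZ.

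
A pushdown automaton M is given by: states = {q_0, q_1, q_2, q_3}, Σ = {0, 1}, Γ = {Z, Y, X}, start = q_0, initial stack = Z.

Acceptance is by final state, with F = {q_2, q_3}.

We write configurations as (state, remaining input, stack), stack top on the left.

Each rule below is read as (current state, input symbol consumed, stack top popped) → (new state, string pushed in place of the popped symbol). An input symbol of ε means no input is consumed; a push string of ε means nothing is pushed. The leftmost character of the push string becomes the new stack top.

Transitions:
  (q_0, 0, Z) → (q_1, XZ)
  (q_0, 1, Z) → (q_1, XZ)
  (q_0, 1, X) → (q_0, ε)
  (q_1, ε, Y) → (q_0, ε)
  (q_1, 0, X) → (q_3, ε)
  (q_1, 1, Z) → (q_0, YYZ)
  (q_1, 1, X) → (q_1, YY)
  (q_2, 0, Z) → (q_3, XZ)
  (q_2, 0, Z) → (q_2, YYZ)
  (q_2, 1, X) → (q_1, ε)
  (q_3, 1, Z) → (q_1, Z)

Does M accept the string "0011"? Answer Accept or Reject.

Reject

No computation consumes all input and reaches a final state.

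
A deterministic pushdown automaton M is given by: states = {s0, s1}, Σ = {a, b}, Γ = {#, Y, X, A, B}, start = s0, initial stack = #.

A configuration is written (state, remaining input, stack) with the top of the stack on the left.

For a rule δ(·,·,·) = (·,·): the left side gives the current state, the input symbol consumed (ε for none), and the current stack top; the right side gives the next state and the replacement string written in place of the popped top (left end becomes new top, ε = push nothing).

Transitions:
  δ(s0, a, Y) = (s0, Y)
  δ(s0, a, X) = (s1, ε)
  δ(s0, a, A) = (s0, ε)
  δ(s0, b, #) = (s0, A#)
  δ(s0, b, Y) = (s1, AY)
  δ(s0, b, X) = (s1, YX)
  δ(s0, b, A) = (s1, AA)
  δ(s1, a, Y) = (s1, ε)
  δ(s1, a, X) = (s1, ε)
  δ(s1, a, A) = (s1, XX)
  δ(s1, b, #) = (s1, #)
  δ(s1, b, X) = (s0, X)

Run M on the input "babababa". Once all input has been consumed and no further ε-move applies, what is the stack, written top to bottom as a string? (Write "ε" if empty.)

#

(s0, babababa, #)
  read b, top #: go to s0, push A# → (s0, abababa, A#)
  read a, top A: go to s0, push ε → (s0, bababa, #)
  read b, top #: go to s0, push A# → (s0, ababa, A#)
  read a, top A: go to s0, push ε → (s0, baba, #)
  read b, top #: go to s0, push A# → (s0, aba, A#)
  read a, top A: go to s0, push ε → (s0, ba, #)
  read b, top #: go to s0, push A# → (s0, a, A#)
  read a, top A: go to s0, push ε → (s0, ε, #)
All input consumed in state s0 with stack #.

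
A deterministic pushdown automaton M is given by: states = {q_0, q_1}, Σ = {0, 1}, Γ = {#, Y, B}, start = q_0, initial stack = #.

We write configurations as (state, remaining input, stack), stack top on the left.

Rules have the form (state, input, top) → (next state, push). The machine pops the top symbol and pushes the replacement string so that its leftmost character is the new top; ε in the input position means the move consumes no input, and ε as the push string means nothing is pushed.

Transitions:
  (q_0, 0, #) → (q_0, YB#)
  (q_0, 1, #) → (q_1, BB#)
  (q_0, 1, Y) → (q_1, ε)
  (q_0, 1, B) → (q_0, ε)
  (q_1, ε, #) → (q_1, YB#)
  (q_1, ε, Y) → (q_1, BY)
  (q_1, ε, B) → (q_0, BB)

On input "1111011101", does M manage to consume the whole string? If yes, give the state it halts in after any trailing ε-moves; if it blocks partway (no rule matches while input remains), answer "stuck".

(q_0, 1111011101, #)
  read 1, top #: go to q_1, push BB# → (q_1, 111011101, BB#)
  ε-move, top B: go to q_0, push BB → (q_0, 111011101, BBB#)
  read 1, top B: go to q_0, push ε → (q_0, 11011101, BB#)
  read 1, top B: go to q_0, push ε → (q_0, 1011101, B#)
  read 1, top B: go to q_0, push ε → (q_0, 011101, #)
  read 0, top #: go to q_0, push YB# → (q_0, 11101, YB#)
  read 1, top Y: go to q_1, push ε → (q_1, 1101, B#)
  ε-move, top B: go to q_0, push BB → (q_0, 1101, BB#)
  read 1, top B: go to q_0, push ε → (q_0, 101, B#)
  read 1, top B: go to q_0, push ε → (q_0, 01, #)
  read 0, top #: go to q_0, push YB# → (q_0, 1, YB#)
  read 1, top Y: go to q_1, push ε → (q_1, ε, B#)
  ε-move, top B: go to q_0, push BB → (q_0, ε, BB#)
All input consumed; M is in state q_0.

q_0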